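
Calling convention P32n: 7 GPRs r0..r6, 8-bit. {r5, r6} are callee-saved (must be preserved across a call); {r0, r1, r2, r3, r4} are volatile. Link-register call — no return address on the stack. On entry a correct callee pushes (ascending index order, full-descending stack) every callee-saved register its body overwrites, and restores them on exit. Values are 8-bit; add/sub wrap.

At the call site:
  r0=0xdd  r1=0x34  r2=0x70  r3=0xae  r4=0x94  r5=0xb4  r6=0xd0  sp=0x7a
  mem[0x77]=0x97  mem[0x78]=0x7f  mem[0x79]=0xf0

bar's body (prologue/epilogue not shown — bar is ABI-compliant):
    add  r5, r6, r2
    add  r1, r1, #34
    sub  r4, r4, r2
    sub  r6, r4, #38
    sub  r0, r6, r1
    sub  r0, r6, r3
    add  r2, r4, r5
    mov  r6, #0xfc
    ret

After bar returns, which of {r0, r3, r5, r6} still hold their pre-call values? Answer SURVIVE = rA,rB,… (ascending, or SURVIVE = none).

SURVIVE = r3,r5,r6

prologue: push r5 -> mem[0x79]=0xb4, sp=0x79
prologue: push r6 -> mem[0x78]=0xd0, sp=0x78
body[0] add  r5, r6, r2 -> r5=0x40
body[1] add  r1, r1, #34 -> r1=0x56
body[2] sub  r4, r4, r2 -> r4=0x24
body[3] sub  r6, r4, #38 -> r6=0xfe
body[4] sub  r0, r6, r1 -> r0=0xa8
body[5] sub  r0, r6, r3 -> r0=0x50
body[6] add  r2, r4, r5 -> r2=0x64
body[7] mov  r6, #0xfc -> r6=0xfc
epilogue: pop r6=0xd0, sp=0x79
epilogue: pop r5=0xb4, sp=0x7a
r0: caller-saved, written=True
r3: caller-saved, written=False
r5: callee-saved, written=True
r6: callee-saved, written=True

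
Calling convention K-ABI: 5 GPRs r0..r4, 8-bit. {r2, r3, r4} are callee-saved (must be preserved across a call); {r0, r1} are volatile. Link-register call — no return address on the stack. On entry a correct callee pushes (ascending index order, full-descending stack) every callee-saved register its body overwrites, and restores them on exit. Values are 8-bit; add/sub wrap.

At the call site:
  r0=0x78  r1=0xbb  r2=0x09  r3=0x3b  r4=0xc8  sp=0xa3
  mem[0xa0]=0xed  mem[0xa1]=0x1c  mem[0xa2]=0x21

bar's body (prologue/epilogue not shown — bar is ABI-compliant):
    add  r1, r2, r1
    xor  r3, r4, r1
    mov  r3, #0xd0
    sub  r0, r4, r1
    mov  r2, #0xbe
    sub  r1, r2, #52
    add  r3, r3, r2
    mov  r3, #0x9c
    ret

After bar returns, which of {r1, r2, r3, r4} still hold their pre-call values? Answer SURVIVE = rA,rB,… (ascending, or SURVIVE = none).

SURVIVE = r2,r3,r4

prologue: push r2 → mem[0xa2]=0x09, sp=0xa2
prologue: push r3 → mem[0xa1]=0x3b, sp=0xa1
body[0] add  r1, r2, r1 → r1=0xc4
body[1] xor  r3, r4, r1 → r3=0x0c
body[2] mov  r3, #0xd0 → r3=0xd0
body[3] sub  r0, r4, r1 → r0=0x04
body[4] mov  r2, #0xbe → r2=0xbe
body[5] sub  r1, r2, #52 → r1=0x8a
body[6] add  r3, r3, r2 → r3=0x8e
body[7] mov  r3, #0x9c → r3=0x9c
epilogue: pop r3=0x3b, sp=0xa2
epilogue: pop r2=0x09, sp=0xa3
r1: caller-saved, written=True
r2: callee-saved, written=True
r3: callee-saved, written=True
r4: callee-saved, written=False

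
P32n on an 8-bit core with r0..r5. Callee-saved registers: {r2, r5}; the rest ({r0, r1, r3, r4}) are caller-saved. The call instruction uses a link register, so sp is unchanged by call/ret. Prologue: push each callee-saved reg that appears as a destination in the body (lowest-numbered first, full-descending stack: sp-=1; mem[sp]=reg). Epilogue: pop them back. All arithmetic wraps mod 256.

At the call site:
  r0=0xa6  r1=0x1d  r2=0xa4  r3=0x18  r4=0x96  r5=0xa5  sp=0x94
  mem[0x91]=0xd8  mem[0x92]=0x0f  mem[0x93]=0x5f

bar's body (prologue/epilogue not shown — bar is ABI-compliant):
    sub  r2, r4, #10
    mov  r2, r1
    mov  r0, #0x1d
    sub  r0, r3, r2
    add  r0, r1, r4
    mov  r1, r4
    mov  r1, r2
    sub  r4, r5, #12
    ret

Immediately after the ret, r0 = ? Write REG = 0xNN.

REG = 0xb3

prologue: push r2 -> mem[0x93]=0xa4, sp=0x93
body[0] sub  r2, r4, #10 -> r2=0x8c
body[1] mov  r2, r1 -> r2=0x1d
body[2] mov  r0, #0x1d -> r0=0x1d
body[3] sub  r0, r3, r2 -> r0=0xfb
body[4] add  r0, r1, r4 -> r0=0xb3
body[5] mov  r1, r4 -> r1=0x96
body[6] mov  r1, r2 -> r1=0x1d
body[7] sub  r4, r5, #12 -> r4=0x99
epilogue: pop r2=0xa4, sp=0x94
r0 is caller-saved -> body value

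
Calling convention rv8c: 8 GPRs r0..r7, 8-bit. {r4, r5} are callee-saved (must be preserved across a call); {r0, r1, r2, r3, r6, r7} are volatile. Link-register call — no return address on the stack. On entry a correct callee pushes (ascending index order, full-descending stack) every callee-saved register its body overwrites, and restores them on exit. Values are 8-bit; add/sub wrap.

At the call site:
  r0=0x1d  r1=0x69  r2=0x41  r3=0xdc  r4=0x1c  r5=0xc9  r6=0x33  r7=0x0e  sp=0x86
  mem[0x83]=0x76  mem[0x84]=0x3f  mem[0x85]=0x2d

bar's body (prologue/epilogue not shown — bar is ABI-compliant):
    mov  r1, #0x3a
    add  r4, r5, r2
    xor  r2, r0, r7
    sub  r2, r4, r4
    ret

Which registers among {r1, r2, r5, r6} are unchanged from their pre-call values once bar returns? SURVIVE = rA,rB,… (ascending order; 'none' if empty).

SURVIVE = r5,r6

prologue: push r4 -> mem[0x85]=0x1c, sp=0x85
body[0] mov  r1, #0x3a -> r1=0x3a
body[1] add  r4, r5, r2 -> r4=0x0a
body[2] xor  r2, r0, r7 -> r2=0x13
body[3] sub  r2, r4, r4 -> r2=0x00
epilogue: pop r4=0x1c, sp=0x86
r1: caller-saved, written=True
r2: caller-saved, written=True
r5: callee-saved, written=False
r6: caller-saved, written=False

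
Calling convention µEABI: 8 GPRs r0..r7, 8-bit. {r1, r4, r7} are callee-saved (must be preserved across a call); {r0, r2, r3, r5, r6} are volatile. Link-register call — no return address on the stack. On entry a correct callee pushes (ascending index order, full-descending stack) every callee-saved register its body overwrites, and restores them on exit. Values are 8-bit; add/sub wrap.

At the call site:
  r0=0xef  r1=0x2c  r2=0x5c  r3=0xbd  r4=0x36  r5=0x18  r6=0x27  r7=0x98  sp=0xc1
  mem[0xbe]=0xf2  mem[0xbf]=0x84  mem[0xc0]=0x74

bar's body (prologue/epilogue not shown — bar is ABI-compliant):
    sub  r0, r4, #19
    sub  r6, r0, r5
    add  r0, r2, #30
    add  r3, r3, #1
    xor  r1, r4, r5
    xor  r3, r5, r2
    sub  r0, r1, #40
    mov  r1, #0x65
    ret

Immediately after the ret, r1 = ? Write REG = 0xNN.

REG = 0x2c

prologue: push r1 -> mem[0xc0]=0x2c, sp=0xc0
body[0] sub  r0, r4, #19 -> r0=0x23
body[1] sub  r6, r0, r5 -> r6=0x0b
body[2] add  r0, r2, #30 -> r0=0x7a
body[3] add  r3, r3, #1 -> r3=0xbe
body[4] xor  r1, r4, r5 -> r1=0x2e
body[5] xor  r3, r5, r2 -> r3=0x44
body[6] sub  r0, r1, #40 -> r0=0x06
body[7] mov  r1, #0x65 -> r1=0x65
epilogue: pop r1=0x2c, sp=0xc1
r1 is callee-saved -> restored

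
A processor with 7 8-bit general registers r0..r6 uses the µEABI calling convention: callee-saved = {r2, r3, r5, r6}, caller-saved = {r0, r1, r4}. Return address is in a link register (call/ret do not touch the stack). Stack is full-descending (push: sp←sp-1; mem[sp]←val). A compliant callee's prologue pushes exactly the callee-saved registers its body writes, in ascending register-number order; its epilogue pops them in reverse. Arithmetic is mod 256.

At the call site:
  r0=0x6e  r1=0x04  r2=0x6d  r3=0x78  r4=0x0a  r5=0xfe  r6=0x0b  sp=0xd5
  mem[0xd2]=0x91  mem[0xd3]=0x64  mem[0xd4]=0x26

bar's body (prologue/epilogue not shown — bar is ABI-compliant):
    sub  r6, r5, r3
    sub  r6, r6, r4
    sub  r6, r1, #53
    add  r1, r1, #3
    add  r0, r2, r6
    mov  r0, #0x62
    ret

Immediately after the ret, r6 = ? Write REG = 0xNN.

REG = 0x0b

prologue: push r6 → mem[0xd4]=0x0b, sp=0xd4
body[0] sub  r6, r5, r3 → r6=0x86
body[1] sub  r6, r6, r4 → r6=0x7c
body[2] sub  r6, r1, #53 → r6=0xcf
body[3] add  r1, r1, #3 → r1=0x07
body[4] add  r0, r2, r6 → r0=0x3c
body[5] mov  r0, #0x62 → r0=0x62
epilogue: pop r6=0x0b, sp=0xd5
r6 is callee-saved → restored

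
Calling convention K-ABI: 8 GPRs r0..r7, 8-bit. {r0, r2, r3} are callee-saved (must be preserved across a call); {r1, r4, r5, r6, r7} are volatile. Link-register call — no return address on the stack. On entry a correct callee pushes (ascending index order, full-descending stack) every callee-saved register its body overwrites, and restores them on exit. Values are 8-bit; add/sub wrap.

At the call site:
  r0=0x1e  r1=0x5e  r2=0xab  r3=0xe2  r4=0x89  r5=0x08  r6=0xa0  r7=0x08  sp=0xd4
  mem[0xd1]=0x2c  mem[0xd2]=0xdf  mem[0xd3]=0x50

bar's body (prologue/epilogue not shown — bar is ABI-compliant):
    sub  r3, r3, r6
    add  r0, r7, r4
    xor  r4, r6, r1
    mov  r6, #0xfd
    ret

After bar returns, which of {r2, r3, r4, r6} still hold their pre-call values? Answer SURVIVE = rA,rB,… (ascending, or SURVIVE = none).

SURVIVE = r2,r3

prologue: push r0 → mem[0xd3]=0x1e, sp=0xd3
prologue: push r3 → mem[0xd2]=0xe2, sp=0xd2
body[0] sub  r3, r3, r6 → r3=0x42
body[1] add  r0, r7, r4 → r0=0x91
body[2] xor  r4, r6, r1 → r4=0xfe
body[3] mov  r6, #0xfd → r6=0xfd
epilogue: pop r3=0xe2, sp=0xd3
epilogue: pop r0=0x1e, sp=0xd4
r2: callee-saved, written=False
r3: callee-saved, written=True
r4: caller-saved, written=True
r6: caller-saved, written=True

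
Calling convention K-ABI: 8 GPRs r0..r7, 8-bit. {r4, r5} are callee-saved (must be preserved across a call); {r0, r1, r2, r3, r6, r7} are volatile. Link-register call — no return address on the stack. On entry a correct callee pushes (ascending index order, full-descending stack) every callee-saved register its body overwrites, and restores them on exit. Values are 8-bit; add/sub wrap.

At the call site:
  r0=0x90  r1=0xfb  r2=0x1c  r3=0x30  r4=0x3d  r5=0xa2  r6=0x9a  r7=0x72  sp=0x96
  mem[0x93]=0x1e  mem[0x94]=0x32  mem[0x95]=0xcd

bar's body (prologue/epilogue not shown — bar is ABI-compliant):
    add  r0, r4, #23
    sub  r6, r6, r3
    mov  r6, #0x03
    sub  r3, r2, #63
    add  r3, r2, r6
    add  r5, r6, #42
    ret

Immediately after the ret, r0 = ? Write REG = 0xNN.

prologue: push r5 → mem[0x95]=0xa2, sp=0x95
body[0] add  r0, r4, #23 → r0=0x54
body[1] sub  r6, r6, r3 → r6=0x6a
body[2] mov  r6, #0x03 → r6=0x03
body[3] sub  r3, r2, #63 → r3=0xdd
body[4] add  r3, r2, r6 → r3=0x1f
body[5] add  r5, r6, #42 → r5=0x2d
epilogue: pop r5=0xa2, sp=0x96
r0 is caller-saved → body value

REG = 0x54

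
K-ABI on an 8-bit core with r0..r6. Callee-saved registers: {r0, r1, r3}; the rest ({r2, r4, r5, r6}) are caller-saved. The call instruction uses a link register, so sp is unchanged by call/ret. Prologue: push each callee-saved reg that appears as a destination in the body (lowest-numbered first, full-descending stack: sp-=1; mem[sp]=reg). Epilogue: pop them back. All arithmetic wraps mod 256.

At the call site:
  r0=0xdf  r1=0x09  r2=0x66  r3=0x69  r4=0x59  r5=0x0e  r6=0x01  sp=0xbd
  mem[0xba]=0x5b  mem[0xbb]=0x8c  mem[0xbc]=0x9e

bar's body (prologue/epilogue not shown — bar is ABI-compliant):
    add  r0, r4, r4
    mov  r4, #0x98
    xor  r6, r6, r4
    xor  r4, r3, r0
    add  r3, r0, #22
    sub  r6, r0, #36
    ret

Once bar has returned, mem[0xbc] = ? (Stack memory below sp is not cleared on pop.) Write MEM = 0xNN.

MEM = 0xdf

prologue: push r0 -> mem[0xbc]=0xdf, sp=0xbc
prologue: push r3 -> mem[0xbb]=0x69, sp=0xbb
body[0] add  r0, r4, r4 -> r0=0xb2
body[1] mov  r4, #0x98 -> r4=0x98
body[2] xor  r6, r6, r4 -> r6=0x99
body[3] xor  r4, r3, r0 -> r4=0xdb
body[4] add  r3, r0, #22 -> r3=0xc8
body[5] sub  r6, r0, #36 -> r6=0x8e
epilogue: pop r3=0x69, sp=0xbc
epilogue: pop r0=0xdf, sp=0xbd
prologue pushed ['r0', 'r3'] at ['0xbc', '0xbb']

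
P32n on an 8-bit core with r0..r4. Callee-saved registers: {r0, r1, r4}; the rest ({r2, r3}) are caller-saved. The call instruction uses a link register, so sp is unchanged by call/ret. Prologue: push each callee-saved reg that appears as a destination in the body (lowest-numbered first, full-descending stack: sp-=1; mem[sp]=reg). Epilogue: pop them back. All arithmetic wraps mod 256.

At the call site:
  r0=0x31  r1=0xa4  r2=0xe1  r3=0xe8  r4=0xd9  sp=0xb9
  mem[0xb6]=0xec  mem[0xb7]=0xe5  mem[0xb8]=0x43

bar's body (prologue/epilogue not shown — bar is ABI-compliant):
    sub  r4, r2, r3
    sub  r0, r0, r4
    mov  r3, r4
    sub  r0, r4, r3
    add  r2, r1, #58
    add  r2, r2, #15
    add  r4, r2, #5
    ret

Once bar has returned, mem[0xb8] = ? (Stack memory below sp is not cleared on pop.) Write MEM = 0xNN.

prologue: push r0 → mem[0xb8]=0x31, sp=0xb8
prologue: push r4 → mem[0xb7]=0xd9, sp=0xb7
body[0] sub  r4, r2, r3 → r4=0xf9
body[1] sub  r0, r0, r4 → r0=0x38
body[2] mov  r3, r4 → r3=0xf9
body[3] sub  r0, r4, r3 → r0=0x00
body[4] add  r2, r1, #58 → r2=0xde
body[5] add  r2, r2, #15 → r2=0xed
body[6] add  r4, r2, #5 → r4=0xf2
epilogue: pop r4=0xd9, sp=0xb8
epilogue: pop r0=0x31, sp=0xb9
prologue pushed ['r0', 'r4'] at ['0xb8', '0xb7']

MEM = 0x31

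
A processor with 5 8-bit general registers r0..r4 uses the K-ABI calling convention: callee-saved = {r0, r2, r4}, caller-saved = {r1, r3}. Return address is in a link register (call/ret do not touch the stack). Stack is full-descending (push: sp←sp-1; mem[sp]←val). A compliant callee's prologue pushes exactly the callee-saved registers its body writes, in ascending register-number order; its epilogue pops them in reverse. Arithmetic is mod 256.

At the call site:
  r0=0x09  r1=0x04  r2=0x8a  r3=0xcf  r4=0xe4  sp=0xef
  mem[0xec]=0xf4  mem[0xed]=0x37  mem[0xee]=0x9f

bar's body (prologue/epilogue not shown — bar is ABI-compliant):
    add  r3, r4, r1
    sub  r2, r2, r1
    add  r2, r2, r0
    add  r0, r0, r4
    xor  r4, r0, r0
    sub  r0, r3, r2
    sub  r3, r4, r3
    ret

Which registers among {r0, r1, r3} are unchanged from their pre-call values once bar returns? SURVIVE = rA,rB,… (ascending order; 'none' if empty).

prologue: push r0 → mem[0xee]=0x09, sp=0xee
prologue: push r2 → mem[0xed]=0x8a, sp=0xed
prologue: push r4 → mem[0xec]=0xe4, sp=0xec
body[0] add  r3, r4, r1 → r3=0xe8
body[1] sub  r2, r2, r1 → r2=0x86
body[2] add  r2, r2, r0 → r2=0x8f
body[3] add  r0, r0, r4 → r0=0xed
body[4] xor  r4, r0, r0 → r4=0x00
body[5] sub  r0, r3, r2 → r0=0x59
body[6] sub  r3, r4, r3 → r3=0x18
epilogue: pop r4=0xe4, sp=0xed
epilogue: pop r2=0x8a, sp=0xee
epilogue: pop r0=0x09, sp=0xef
r0: callee-saved, written=True
r1: caller-saved, written=False
r3: caller-saved, written=True

SURVIVE = r0,r1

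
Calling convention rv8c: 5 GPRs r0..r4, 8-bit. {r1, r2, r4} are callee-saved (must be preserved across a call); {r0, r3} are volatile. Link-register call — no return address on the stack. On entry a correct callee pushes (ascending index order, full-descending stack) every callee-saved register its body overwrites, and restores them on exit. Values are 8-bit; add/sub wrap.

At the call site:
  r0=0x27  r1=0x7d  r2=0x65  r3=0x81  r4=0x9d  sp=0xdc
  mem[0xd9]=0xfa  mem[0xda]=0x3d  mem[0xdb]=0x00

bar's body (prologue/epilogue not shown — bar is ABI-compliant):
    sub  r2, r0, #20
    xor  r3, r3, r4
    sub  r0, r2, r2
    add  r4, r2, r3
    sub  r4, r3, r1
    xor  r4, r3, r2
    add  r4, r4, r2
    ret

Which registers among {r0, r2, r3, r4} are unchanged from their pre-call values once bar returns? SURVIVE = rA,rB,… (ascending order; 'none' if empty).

SURVIVE = r2,r4

prologue: push r2 -> mem[0xdb]=0x65, sp=0xdb
prologue: push r4 -> mem[0xda]=0x9d, sp=0xda
body[0] sub  r2, r0, #20 -> r2=0x13
body[1] xor  r3, r3, r4 -> r3=0x1c
body[2] sub  r0, r2, r2 -> r0=0x00
body[3] add  r4, r2, r3 -> r4=0x2f
body[4] sub  r4, r3, r1 -> r4=0x9f
body[5] xor  r4, r3, r2 -> r4=0x0f
body[6] add  r4, r4, r2 -> r4=0x22
epilogue: pop r4=0x9d, sp=0xdb
epilogue: pop r2=0x65, sp=0xdc
r0: caller-saved, written=True
r2: callee-saved, written=True
r3: caller-saved, written=True
r4: callee-saved, written=True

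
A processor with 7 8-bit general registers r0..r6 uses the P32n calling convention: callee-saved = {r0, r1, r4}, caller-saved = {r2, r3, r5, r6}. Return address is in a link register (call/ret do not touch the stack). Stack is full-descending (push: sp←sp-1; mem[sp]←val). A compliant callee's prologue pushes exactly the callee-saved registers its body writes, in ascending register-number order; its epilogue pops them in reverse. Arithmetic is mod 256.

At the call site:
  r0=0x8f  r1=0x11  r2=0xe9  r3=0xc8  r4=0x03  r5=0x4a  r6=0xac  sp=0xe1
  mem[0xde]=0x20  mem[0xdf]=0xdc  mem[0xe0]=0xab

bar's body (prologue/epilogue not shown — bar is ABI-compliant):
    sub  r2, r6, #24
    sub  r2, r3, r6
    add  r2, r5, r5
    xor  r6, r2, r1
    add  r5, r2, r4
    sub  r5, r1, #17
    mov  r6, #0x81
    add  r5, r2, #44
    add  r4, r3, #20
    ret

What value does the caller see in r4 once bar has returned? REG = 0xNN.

REG = 0x03

prologue: push r4 → mem[0xe0]=0x03, sp=0xe0
body[0] sub  r2, r6, #24 → r2=0x94
body[1] sub  r2, r3, r6 → r2=0x1c
body[2] add  r2, r5, r5 → r2=0x94
body[3] xor  r6, r2, r1 → r6=0x85
body[4] add  r5, r2, r4 → r5=0x97
body[5] sub  r5, r1, #17 → r5=0x00
body[6] mov  r6, #0x81 → r6=0x81
body[7] add  r5, r2, #44 → r5=0xc0
body[8] add  r4, r3, #20 → r4=0xdc
epilogue: pop r4=0x03, sp=0xe1
r4 is callee-saved → restored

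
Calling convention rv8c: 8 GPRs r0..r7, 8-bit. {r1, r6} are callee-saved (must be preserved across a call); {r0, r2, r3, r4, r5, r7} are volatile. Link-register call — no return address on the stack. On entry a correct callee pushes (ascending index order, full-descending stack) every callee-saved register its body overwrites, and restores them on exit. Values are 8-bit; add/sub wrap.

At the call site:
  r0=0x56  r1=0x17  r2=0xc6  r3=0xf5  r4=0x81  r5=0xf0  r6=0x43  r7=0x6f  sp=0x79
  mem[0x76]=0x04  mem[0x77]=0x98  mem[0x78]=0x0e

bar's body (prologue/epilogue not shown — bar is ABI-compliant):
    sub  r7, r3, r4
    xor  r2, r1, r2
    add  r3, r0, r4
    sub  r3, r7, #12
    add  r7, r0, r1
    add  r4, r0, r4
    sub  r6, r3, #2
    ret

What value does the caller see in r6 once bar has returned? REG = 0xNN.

prologue: push r6 -> mem[0x78]=0x43, sp=0x78
body[0] sub  r7, r3, r4 -> r7=0x74
body[1] xor  r2, r1, r2 -> r2=0xd1
body[2] add  r3, r0, r4 -> r3=0xd7
body[3] sub  r3, r7, #12 -> r3=0x68
body[4] add  r7, r0, r1 -> r7=0x6d
body[5] add  r4, r0, r4 -> r4=0xd7
body[6] sub  r6, r3, #2 -> r6=0x66
epilogue: pop r6=0x43, sp=0x79
r6 is callee-saved -> restored

REG = 0x43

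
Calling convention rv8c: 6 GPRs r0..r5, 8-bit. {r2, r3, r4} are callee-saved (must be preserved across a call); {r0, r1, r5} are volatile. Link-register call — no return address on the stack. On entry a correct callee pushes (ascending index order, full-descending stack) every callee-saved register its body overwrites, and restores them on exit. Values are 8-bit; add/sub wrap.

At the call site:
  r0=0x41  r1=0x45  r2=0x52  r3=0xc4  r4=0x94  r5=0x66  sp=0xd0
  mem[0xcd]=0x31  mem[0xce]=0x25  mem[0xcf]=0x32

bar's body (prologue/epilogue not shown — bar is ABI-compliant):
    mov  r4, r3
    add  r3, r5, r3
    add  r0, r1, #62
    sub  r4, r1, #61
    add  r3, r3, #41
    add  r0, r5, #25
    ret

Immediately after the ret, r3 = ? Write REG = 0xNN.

REG = 0xc4

prologue: push r3 -> mem[0xcf]=0xc4, sp=0xcf
prologue: push r4 -> mem[0xce]=0x94, sp=0xce
body[0] mov  r4, r3 -> r4=0xc4
body[1] add  r3, r5, r3 -> r3=0x2a
body[2] add  r0, r1, #62 -> r0=0x83
body[3] sub  r4, r1, #61 -> r4=0x08
body[4] add  r3, r3, #41 -> r3=0x53
body[5] add  r0, r5, #25 -> r0=0x7f
epilogue: pop r4=0x94, sp=0xcf
epilogue: pop r3=0xc4, sp=0xd0
r3 is callee-saved -> restored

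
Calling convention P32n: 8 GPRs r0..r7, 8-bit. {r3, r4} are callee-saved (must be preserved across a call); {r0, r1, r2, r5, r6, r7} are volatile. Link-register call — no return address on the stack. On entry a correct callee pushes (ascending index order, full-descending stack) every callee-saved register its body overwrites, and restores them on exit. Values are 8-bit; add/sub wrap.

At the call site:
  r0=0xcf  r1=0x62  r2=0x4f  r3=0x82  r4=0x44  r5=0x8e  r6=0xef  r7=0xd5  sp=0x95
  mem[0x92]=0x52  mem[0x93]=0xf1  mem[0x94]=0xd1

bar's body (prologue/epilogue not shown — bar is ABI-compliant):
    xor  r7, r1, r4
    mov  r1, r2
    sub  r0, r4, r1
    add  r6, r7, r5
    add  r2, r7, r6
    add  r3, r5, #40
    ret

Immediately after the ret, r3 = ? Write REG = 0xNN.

REG = 0x82

prologue: push r3 → mem[0x94]=0x82, sp=0x94
body[0] xor  r7, r1, r4 → r7=0x26
body[1] mov  r1, r2 → r1=0x4f
body[2] sub  r0, r4, r1 → r0=0xf5
body[3] add  r6, r7, r5 → r6=0xb4
body[4] add  r2, r7, r6 → r2=0xda
body[5] add  r3, r5, #40 → r3=0xb6
epilogue: pop r3=0x82, sp=0x95
r3 is callee-saved → restored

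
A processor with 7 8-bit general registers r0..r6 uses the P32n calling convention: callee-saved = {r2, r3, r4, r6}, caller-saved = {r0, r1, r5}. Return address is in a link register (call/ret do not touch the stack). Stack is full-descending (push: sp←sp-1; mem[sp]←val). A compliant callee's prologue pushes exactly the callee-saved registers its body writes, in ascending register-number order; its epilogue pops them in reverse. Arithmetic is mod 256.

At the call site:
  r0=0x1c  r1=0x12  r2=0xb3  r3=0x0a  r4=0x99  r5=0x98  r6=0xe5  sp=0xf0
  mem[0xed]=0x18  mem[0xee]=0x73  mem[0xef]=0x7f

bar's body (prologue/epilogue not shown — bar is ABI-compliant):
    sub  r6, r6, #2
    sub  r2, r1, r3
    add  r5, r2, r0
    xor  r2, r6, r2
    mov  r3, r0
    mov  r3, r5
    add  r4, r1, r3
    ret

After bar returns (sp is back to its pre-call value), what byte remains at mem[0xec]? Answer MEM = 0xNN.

prologue: push r2 -> mem[0xef]=0xb3, sp=0xef
prologue: push r3 -> mem[0xee]=0x0a, sp=0xee
prologue: push r4 -> mem[0xed]=0x99, sp=0xed
prologue: push r6 -> mem[0xec]=0xe5, sp=0xec
body[0] sub  r6, r6, #2 -> r6=0xe3
body[1] sub  r2, r1, r3 -> r2=0x08
body[2] add  r5, r2, r0 -> r5=0x24
body[3] xor  r2, r6, r2 -> r2=0xeb
body[4] mov  r3, r0 -> r3=0x1c
body[5] mov  r3, r5 -> r3=0x24
body[6] add  r4, r1, r3 -> r4=0x36
epilogue: pop r6=0xe5, sp=0xed
epilogue: pop r4=0x99, sp=0xee
epilogue: pop r3=0x0a, sp=0xef
epilogue: pop r2=0xb3, sp=0xf0
prologue pushed ['r2', 'r3', 'r4', 'r6'] at ['0xef', '0xee', '0xed', '0xec']

MEM = 0xe5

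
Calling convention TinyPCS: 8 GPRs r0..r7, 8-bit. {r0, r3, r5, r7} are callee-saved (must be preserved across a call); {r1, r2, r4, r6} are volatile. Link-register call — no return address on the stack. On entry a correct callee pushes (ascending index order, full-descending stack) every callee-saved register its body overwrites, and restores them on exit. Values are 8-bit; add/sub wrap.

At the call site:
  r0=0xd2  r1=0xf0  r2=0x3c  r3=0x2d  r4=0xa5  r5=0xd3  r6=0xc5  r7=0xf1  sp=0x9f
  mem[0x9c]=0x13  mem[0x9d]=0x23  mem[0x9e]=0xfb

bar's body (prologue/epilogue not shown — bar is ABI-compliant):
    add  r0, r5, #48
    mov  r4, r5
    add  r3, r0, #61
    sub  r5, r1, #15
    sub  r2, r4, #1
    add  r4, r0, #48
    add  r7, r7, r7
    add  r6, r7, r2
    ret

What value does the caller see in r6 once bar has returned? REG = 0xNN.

REG = 0xb4

prologue: push r0 → mem[0x9e]=0xd2, sp=0x9e
prologue: push r3 → mem[0x9d]=0x2d, sp=0x9d
prologue: push r5 → mem[0x9c]=0xd3, sp=0x9c
prologue: push r7 → mem[0x9b]=0xf1, sp=0x9b
body[0] add  r0, r5, #48 → r0=0x03
body[1] mov  r4, r5 → r4=0xd3
body[2] add  r3, r0, #61 → r3=0x40
body[3] sub  r5, r1, #15 → r5=0xe1
body[4] sub  r2, r4, #1 → r2=0xd2
body[5] add  r4, r0, #48 → r4=0x33
body[6] add  r7, r7, r7 → r7=0xe2
body[7] add  r6, r7, r2 → r6=0xb4
epilogue: pop r7=0xf1, sp=0x9c
epilogue: pop r5=0xd3, sp=0x9d
epilogue: pop r3=0x2d, sp=0x9e
epilogue: pop r0=0xd2, sp=0x9f
r6 is caller-saved → body value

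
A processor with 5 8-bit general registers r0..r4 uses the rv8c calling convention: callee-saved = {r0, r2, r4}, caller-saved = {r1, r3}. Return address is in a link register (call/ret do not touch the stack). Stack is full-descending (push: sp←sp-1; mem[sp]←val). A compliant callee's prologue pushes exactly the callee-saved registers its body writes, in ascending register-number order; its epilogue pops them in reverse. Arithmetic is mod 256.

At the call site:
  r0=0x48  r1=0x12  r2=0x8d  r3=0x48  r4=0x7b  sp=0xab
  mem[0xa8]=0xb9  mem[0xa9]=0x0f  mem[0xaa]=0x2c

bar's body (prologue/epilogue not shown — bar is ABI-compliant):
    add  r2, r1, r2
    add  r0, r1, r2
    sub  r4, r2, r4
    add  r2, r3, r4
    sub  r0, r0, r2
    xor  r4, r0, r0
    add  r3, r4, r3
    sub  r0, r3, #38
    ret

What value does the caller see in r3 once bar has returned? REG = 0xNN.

REG = 0x48

prologue: push r0 → mem[0xaa]=0x48, sp=0xaa
prologue: push r2 → mem[0xa9]=0x8d, sp=0xa9
prologue: push r4 → mem[0xa8]=0x7b, sp=0xa8
body[0] add  r2, r1, r2 → r2=0x9f
body[1] add  r0, r1, r2 → r0=0xb1
body[2] sub  r4, r2, r4 → r4=0x24
body[3] add  r2, r3, r4 → r2=0x6c
body[4] sub  r0, r0, r2 → r0=0x45
body[5] xor  r4, r0, r0 → r4=0x00
body[6] add  r3, r4, r3 → r3=0x48
body[7] sub  r0, r3, #38 → r0=0x22
epilogue: pop r4=0x7b, sp=0xa9
epilogue: pop r2=0x8d, sp=0xaa
epilogue: pop r0=0x48, sp=0xab
r3 is caller-saved → body value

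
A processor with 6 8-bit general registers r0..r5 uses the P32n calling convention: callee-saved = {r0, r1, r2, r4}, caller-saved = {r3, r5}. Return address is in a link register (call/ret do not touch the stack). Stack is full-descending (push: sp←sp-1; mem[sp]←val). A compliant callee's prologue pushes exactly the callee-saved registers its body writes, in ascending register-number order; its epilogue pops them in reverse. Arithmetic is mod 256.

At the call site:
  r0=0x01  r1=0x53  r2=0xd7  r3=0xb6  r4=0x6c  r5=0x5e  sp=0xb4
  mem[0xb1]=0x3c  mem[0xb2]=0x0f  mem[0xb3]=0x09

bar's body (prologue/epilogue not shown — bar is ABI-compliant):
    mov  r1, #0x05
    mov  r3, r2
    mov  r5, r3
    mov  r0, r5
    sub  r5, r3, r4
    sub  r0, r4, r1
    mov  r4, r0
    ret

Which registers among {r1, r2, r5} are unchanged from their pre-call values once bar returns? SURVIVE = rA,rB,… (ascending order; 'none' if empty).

prologue: push r0 -> mem[0xb3]=0x01, sp=0xb3
prologue: push r1 -> mem[0xb2]=0x53, sp=0xb2
prologue: push r4 -> mem[0xb1]=0x6c, sp=0xb1
body[0] mov  r1, #0x05 -> r1=0x05
body[1] mov  r3, r2 -> r3=0xd7
body[2] mov  r5, r3 -> r5=0xd7
body[3] mov  r0, r5 -> r0=0xd7
body[4] sub  r5, r3, r4 -> r5=0x6b
body[5] sub  r0, r4, r1 -> r0=0x67
body[6] mov  r4, r0 -> r4=0x67
epilogue: pop r4=0x6c, sp=0xb2
epilogue: pop r1=0x53, sp=0xb3
epilogue: pop r0=0x01, sp=0xb4
r1: callee-saved, written=True
r2: callee-saved, written=False
r5: caller-saved, written=True

SURVIVE = r1,r2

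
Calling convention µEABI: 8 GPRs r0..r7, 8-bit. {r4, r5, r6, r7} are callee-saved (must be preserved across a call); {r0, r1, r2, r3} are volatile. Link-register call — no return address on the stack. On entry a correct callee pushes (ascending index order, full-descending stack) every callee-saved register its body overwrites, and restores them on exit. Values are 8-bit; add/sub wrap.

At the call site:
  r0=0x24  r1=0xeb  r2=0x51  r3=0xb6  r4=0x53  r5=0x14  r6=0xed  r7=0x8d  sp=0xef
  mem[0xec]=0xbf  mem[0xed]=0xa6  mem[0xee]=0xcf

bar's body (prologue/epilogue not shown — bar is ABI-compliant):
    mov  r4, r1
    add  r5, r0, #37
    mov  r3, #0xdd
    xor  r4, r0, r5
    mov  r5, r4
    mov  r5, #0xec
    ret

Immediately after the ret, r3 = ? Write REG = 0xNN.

prologue: push r4 → mem[0xee]=0x53, sp=0xee
prologue: push r5 → mem[0xed]=0x14, sp=0xed
body[0] mov  r4, r1 → r4=0xeb
body[1] add  r5, r0, #37 → r5=0x49
body[2] mov  r3, #0xdd → r3=0xdd
body[3] xor  r4, r0, r5 → r4=0x6d
body[4] mov  r5, r4 → r5=0x6d
body[5] mov  r5, #0xec → r5=0xec
epilogue: pop r5=0x14, sp=0xee
epilogue: pop r4=0x53, sp=0xef
r3 is caller-saved → body value

REG = 0xdd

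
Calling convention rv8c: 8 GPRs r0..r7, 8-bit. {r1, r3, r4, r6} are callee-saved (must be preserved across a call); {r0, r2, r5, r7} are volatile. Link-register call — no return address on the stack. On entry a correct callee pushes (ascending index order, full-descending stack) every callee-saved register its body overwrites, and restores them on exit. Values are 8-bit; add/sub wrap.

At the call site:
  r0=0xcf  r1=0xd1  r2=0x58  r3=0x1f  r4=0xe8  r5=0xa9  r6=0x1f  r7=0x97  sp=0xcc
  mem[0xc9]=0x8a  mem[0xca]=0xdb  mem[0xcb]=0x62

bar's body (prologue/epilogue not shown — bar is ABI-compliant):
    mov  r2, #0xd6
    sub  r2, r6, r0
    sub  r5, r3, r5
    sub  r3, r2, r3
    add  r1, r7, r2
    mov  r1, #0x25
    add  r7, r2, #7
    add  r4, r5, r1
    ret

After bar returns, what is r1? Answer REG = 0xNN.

REG = 0xd1

prologue: push r1 -> mem[0xcb]=0xd1, sp=0xcb
prologue: push r3 -> mem[0xca]=0x1f, sp=0xca
prologue: push r4 -> mem[0xc9]=0xe8, sp=0xc9
body[0] mov  r2, #0xd6 -> r2=0xd6
body[1] sub  r2, r6, r0 -> r2=0x50
body[2] sub  r5, r3, r5 -> r5=0x76
body[3] sub  r3, r2, r3 -> r3=0x31
body[4] add  r1, r7, r2 -> r1=0xe7
body[5] mov  r1, #0x25 -> r1=0x25
body[6] add  r7, r2, #7 -> r7=0x57
body[7] add  r4, r5, r1 -> r4=0x9b
epilogue: pop r4=0xe8, sp=0xca
epilogue: pop r3=0x1f, sp=0xcb
epilogue: pop r1=0xd1, sp=0xcc
r1 is callee-saved -> restored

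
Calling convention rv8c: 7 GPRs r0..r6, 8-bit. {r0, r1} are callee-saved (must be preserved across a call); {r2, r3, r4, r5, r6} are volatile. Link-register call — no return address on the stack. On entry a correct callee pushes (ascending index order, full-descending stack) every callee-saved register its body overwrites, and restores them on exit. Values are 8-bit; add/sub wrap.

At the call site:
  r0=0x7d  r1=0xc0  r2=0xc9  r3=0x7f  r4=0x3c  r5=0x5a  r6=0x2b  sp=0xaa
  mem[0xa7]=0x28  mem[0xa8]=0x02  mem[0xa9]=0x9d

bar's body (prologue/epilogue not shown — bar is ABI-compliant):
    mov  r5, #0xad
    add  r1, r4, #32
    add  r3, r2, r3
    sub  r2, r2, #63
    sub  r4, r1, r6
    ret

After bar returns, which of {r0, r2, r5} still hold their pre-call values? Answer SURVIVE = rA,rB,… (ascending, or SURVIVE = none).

prologue: push r1 → mem[0xa9]=0xc0, sp=0xa9
body[0] mov  r5, #0xad → r5=0xad
body[1] add  r1, r4, #32 → r1=0x5c
body[2] add  r3, r2, r3 → r3=0x48
body[3] sub  r2, r2, #63 → r2=0x8a
body[4] sub  r4, r1, r6 → r4=0x31
epilogue: pop r1=0xc0, sp=0xaa
r0: callee-saved, written=False
r2: caller-saved, written=True
r5: caller-saved, written=True

SURVIVE = r0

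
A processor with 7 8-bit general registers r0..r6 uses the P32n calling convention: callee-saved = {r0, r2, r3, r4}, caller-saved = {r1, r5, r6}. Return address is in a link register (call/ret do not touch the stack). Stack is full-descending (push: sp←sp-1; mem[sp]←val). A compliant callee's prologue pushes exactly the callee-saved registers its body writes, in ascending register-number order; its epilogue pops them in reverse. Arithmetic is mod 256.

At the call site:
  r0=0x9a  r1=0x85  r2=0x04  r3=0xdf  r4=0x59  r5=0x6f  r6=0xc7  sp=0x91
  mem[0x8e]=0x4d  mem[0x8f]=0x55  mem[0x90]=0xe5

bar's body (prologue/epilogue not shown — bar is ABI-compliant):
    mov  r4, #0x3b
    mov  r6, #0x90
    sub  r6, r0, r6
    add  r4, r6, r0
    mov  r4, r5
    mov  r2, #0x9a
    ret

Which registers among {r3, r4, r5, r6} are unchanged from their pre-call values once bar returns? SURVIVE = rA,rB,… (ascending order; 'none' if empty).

SURVIVE = r3,r4,r5

prologue: push r2 → mem[0x90]=0x04, sp=0x90
prologue: push r4 → mem[0x8f]=0x59, sp=0x8f
body[0] mov  r4, #0x3b → r4=0x3b
body[1] mov  r6, #0x90 → r6=0x90
body[2] sub  r6, r0, r6 → r6=0x0a
body[3] add  r4, r6, r0 → r4=0xa4
body[4] mov  r4, r5 → r4=0x6f
body[5] mov  r2, #0x9a → r2=0x9a
epilogue: pop r4=0x59, sp=0x90
epilogue: pop r2=0x04, sp=0x91
r3: callee-saved, written=False
r4: callee-saved, written=True
r5: caller-saved, written=False
r6: caller-saved, written=True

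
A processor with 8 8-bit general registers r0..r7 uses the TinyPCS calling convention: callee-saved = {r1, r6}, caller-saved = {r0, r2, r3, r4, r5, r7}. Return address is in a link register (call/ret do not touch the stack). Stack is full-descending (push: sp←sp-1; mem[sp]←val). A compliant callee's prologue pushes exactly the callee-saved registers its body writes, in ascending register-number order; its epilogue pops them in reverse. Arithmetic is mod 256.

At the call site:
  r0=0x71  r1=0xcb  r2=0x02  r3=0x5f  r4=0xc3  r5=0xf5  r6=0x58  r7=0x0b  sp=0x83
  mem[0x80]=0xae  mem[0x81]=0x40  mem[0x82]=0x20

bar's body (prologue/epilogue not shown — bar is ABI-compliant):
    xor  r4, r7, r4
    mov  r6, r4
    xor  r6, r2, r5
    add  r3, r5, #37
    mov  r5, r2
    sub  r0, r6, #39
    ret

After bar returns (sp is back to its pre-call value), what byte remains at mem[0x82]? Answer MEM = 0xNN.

MEM = 0x58

prologue: push r6 -> mem[0x82]=0x58, sp=0x82
body[0] xor  r4, r7, r4 -> r4=0xc8
body[1] mov  r6, r4 -> r6=0xc8
body[2] xor  r6, r2, r5 -> r6=0xf7
body[3] add  r3, r5, #37 -> r3=0x1a
body[4] mov  r5, r2 -> r5=0x02
body[5] sub  r0, r6, #39 -> r0=0xd0
epilogue: pop r6=0x58, sp=0x83
prologue pushed ['r6'] at ['0x82']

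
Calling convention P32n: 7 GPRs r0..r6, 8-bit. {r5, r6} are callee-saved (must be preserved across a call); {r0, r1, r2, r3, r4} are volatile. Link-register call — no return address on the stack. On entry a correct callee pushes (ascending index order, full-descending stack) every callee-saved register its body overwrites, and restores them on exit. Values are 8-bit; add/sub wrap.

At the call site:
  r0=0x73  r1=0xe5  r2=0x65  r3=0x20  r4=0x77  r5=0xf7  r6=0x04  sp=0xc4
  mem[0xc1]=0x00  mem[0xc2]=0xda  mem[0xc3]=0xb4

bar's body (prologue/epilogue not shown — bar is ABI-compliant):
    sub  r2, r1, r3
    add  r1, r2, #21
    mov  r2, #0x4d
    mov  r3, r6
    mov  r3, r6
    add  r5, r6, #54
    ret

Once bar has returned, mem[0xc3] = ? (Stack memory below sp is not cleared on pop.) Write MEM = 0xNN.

prologue: push r5 -> mem[0xc3]=0xf7, sp=0xc3
body[0] sub  r2, r1, r3 -> r2=0xc5
body[1] add  r1, r2, #21 -> r1=0xda
body[2] mov  r2, #0x4d -> r2=0x4d
body[3] mov  r3, r6 -> r3=0x04
body[4] mov  r3, r6 -> r3=0x04
body[5] add  r5, r6, #54 -> r5=0x3a
epilogue: pop r5=0xf7, sp=0xc4
prologue pushed ['r5'] at ['0xc3']

MEM = 0xf7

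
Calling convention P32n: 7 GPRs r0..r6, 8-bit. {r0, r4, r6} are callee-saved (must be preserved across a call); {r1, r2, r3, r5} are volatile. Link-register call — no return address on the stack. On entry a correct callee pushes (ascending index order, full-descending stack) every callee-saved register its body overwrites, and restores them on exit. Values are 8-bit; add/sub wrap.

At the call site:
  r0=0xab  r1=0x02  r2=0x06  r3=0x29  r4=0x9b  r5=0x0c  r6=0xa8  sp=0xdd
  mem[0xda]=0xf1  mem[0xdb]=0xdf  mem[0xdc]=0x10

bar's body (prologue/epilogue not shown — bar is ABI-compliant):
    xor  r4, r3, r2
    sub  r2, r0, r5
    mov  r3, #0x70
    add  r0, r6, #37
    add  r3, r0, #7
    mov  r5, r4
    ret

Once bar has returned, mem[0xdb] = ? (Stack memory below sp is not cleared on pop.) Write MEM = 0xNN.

prologue: push r0 → mem[0xdc]=0xab, sp=0xdc
prologue: push r4 → mem[0xdb]=0x9b, sp=0xdb
body[0] xor  r4, r3, r2 → r4=0x2f
body[1] sub  r2, r0, r5 → r2=0x9f
body[2] mov  r3, #0x70 → r3=0x70
body[3] add  r0, r6, #37 → r0=0xcd
body[4] add  r3, r0, #7 → r3=0xd4
body[5] mov  r5, r4 → r5=0x2f
epilogue: pop r4=0x9b, sp=0xdc
epilogue: pop r0=0xab, sp=0xdd
prologue pushed ['r0', 'r4'] at ['0xdc', '0xdb']

MEM = 0x9b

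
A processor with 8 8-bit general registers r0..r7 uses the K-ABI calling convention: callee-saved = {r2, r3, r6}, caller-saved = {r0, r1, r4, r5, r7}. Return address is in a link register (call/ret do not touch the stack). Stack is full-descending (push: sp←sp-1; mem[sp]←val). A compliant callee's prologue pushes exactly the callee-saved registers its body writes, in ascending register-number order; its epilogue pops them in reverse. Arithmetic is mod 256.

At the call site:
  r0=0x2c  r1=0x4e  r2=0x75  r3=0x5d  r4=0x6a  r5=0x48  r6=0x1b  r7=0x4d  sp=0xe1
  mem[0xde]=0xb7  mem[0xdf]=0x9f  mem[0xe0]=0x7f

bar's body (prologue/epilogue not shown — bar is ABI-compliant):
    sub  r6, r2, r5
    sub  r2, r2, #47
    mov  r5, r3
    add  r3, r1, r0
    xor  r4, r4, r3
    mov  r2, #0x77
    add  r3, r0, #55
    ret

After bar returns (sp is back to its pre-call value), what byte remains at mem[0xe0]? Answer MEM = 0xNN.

prologue: push r2 -> mem[0xe0]=0x75, sp=0xe0
prologue: push r3 -> mem[0xdf]=0x5d, sp=0xdf
prologue: push r6 -> mem[0xde]=0x1b, sp=0xde
body[0] sub  r6, r2, r5 -> r6=0x2d
body[1] sub  r2, r2, #47 -> r2=0x46
body[2] mov  r5, r3 -> r5=0x5d
body[3] add  r3, r1, r0 -> r3=0x7a
body[4] xor  r4, r4, r3 -> r4=0x10
body[5] mov  r2, #0x77 -> r2=0x77
body[6] add  r3, r0, #55 -> r3=0x63
epilogue: pop r6=0x1b, sp=0xdf
epilogue: pop r3=0x5d, sp=0xe0
epilogue: pop r2=0x75, sp=0xe1
prologue pushed ['r2', 'r3', 'r6'] at ['0xe0', '0xdf', '0xde']

MEM = 0x75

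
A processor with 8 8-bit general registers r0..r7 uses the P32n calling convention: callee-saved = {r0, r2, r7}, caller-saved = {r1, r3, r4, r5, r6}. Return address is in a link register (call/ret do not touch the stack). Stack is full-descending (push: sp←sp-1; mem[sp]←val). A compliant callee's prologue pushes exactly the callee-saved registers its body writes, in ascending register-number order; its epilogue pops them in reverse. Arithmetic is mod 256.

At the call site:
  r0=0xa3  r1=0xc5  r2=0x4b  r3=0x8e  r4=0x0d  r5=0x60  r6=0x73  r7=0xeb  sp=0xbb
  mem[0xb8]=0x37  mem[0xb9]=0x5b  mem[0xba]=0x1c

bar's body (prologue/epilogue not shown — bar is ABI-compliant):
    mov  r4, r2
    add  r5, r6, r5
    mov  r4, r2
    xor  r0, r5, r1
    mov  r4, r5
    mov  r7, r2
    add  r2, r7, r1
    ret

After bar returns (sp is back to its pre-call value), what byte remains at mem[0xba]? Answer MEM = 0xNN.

MEM = 0xa3

prologue: push r0 -> mem[0xba]=0xa3, sp=0xba
prologue: push r2 -> mem[0xb9]=0x4b, sp=0xb9
prologue: push r7 -> mem[0xb8]=0xeb, sp=0xb8
body[0] mov  r4, r2 -> r4=0x4b
body[1] add  r5, r6, r5 -> r5=0xd3
body[2] mov  r4, r2 -> r4=0x4b
body[3] xor  r0, r5, r1 -> r0=0x16
body[4] mov  r4, r5 -> r4=0xd3
body[5] mov  r7, r2 -> r7=0x4b
body[6] add  r2, r7, r1 -> r2=0x10
epilogue: pop r7=0xeb, sp=0xb9
epilogue: pop r2=0x4b, sp=0xba
epilogue: pop r0=0xa3, sp=0xbb
prologue pushed ['r0', 'r2', 'r7'] at ['0xba', '0xb9', '0xb8']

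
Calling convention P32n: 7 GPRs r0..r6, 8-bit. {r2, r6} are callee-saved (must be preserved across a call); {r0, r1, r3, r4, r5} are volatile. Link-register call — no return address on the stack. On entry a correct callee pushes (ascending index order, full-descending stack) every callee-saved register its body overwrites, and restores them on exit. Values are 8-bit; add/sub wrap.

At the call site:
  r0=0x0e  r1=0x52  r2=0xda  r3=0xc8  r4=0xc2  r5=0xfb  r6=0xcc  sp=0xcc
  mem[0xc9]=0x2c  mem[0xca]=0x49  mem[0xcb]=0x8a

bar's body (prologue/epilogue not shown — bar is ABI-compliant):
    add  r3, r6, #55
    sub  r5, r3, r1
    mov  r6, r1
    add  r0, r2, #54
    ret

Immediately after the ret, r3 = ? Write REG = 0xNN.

prologue: push r6 → mem[0xcb]=0xcc, sp=0xcb
body[0] add  r3, r6, #55 → r3=0x03
body[1] sub  r5, r3, r1 → r5=0xb1
body[2] mov  r6, r1 → r6=0x52
body[3] add  r0, r2, #54 → r0=0x10
epilogue: pop r6=0xcc, sp=0xcc
r3 is caller-saved → body value

REG = 0x03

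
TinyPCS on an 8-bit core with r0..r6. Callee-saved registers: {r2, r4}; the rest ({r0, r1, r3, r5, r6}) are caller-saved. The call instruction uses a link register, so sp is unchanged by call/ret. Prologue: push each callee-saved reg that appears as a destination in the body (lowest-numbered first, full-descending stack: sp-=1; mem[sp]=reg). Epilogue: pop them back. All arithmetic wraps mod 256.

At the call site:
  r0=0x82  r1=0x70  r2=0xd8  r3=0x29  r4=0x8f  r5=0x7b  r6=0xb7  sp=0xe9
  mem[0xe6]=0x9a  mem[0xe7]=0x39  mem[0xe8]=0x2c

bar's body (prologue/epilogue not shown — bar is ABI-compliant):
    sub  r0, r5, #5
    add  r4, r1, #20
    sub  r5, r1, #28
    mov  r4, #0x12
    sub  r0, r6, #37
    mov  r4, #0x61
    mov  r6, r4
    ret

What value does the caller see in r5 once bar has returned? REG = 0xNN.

REG = 0x54

prologue: push r4 -> mem[0xe8]=0x8f, sp=0xe8
body[0] sub  r0, r5, #5 -> r0=0x76
body[1] add  r4, r1, #20 -> r4=0x84
body[2] sub  r5, r1, #28 -> r5=0x54
body[3] mov  r4, #0x12 -> r4=0x12
body[4] sub  r0, r6, #37 -> r0=0x92
body[5] mov  r4, #0x61 -> r4=0x61
body[6] mov  r6, r4 -> r6=0x61
epilogue: pop r4=0x8f, sp=0xe9
r5 is caller-saved -> body value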